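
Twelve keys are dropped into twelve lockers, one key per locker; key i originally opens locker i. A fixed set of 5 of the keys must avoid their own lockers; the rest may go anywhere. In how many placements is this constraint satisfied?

Inclusion-exclusion on the 5 forbidden self-matches:
Σ_{j=0}^{5} (-1)^j C(5,j)(12-j)!
= C(5,0)·12! - C(5,1)·11! + C(5,2)·10! - C(5,3)·9! + C(5,4)·8! - C(5,5)·7!
= 479001600 - 199584000 + 36288000 - 3628800 + 201600 - 5040
= 312273360

312273360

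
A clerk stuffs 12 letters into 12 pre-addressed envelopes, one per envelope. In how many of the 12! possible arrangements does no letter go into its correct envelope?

176214841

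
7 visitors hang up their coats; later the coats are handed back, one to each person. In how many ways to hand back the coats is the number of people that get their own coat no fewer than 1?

3186

# with exactly i fixed is C(7,i)·!(7-i); sum over i=1..7:
  i=1: C(7,1)·!6 = 7·265 = 1855
  i=2: C(7,2)·!5 = 21·44 = 924
  i=3: C(7,3)·!4 = 35·9 = 315
  i=4: C(7,4)·!3 = 35·2 = 70
  i=5: C(7,5)·!2 = 21·1 = 21
  i=6: C(7,6)·!1 = 7·0 = 0
  i=7: C(7,7)·!0 = 1·1 = 1
Total = 3186.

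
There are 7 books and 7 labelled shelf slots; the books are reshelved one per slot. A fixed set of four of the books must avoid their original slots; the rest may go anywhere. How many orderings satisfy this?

2790

Let A_j be the event that the j-th constrained one is fixed. By inclusion-exclusion over the 4 events:
Σ_{j=0}^{4} (-1)^j C(4,j)(7-j)!
= C(4,0)·7! - C(4,1)·6! + C(4,2)·5! - C(4,3)·4! + C(4,4)·3!
= 5040 - 2880 + 720 - 96 + 6
= 2790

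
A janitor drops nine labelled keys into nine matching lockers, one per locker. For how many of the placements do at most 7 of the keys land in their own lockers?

# with exactly i fixed is C(9,i)·!(9-i); sum over i=0..7:
  i=0: C(9,0)·!9 = 1·133496 = 133496
  i=1: C(9,1)·!8 = 9·14833 = 133497
  i=2: C(9,2)·!7 = 36·1854 = 66744
  i=3: C(9,3)·!6 = 84·265 = 22260
  i=4: C(9,4)·!5 = 126·44 = 5544
  i=5: C(9,5)·!4 = 126·9 = 1134
  i=6: C(9,6)·!3 = 84·2 = 168
  i=7: C(9,7)·!2 = 36·1 = 36
Total = 362879.

362879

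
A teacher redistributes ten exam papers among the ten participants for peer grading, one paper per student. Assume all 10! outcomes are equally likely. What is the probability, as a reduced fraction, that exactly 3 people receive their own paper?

Favorable outcomes: C(10,3)·!7 = 120·1854 = 222480.
Total outcomes: 10! = 3628800.
Probability = 222480/3628800 = 103/1680.

103/1680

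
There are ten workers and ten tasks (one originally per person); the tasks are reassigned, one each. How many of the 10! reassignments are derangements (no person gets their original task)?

1334961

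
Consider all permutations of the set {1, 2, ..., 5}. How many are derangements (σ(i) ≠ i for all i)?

44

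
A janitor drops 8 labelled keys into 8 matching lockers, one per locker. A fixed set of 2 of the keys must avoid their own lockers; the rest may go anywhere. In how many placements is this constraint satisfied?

Inclusion-exclusion on the 2 forbidden self-matches:
Σ_{j=0}^{2} (-1)^j C(2,j)(8-j)!
= C(2,0)·8! - C(2,1)·7! + C(2,2)·6!
= 40320 - 10080 + 720
= 30960

30960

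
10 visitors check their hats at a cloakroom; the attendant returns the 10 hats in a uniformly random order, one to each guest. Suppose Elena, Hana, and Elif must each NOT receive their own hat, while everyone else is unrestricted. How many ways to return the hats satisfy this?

2656080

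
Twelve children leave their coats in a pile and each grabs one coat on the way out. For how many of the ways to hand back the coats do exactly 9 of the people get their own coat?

440

Pick the 9 fixed positions: C(12,9) = 220 ways.
The other 3 form a derangement: !3 = 2.
Total: 220 × 2 = 440.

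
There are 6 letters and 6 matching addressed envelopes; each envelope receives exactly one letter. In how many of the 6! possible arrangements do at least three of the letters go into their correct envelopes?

56

# with exactly i fixed is C(6,i)·!(6-i); sum over i=3..6:
  i=3: C(6,3)·!3 = 20·2 = 40
  i=4: C(6,4)·!2 = 15·1 = 15
  i=5: C(6,5)·!1 = 6·0 = 0
  i=6: C(6,6)·!0 = 1·1 = 1
Total = 56.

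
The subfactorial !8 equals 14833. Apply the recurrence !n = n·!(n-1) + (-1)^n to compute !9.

133496

!9 = 9·14833 - 1 = 133496.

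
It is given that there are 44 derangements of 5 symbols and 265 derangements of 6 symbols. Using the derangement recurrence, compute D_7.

1854

D_7 = (7-1)·(D_6 + D_5) = 6·(265 + 44) = 6·309 = 1854.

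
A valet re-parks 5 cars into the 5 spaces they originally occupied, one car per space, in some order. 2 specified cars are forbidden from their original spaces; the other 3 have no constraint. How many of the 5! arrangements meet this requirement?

78

Inclusion-exclusion on the 2 forbidden self-matches:
Σ_{j=0}^{2} (-1)^j C(2,j)(5-j)!
= C(2,0)·5! - C(2,1)·4! + C(2,2)·3!
= 120 - 48 + 6
= 78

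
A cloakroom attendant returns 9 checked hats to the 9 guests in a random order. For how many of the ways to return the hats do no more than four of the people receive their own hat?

361541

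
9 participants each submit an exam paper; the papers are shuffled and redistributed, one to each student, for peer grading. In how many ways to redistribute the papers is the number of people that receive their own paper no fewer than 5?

1339

Sum C(9,i)·!(9-i) for i = 5..9:
  i=5: C(9,5)·!4 = 126·9 = 1134
  i=6: C(9,6)·!3 = 84·2 = 168
  i=7: C(9,7)·!2 = 36·1 = 36
  i=8: C(9,8)·!1 = 9·0 = 0
  i=9: C(9,9)·!0 = 1·1 = 1
Total = 1339.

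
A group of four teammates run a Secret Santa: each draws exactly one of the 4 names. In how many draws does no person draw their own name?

9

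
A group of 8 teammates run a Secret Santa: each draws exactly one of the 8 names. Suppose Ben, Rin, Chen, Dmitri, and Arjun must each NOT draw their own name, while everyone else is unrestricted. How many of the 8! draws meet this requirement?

Inclusion-exclusion on the 5 forbidden self-matches:
Σ_{j=0}^{5} (-1)^j C(5,j)(8-j)!
= C(5,0)·8! - C(5,1)·7! + C(5,2)·6! - C(5,3)·5! + C(5,4)·4! - C(5,5)·3!
= 40320 - 25200 + 7200 - 1200 + 120 - 6
= 21234

21234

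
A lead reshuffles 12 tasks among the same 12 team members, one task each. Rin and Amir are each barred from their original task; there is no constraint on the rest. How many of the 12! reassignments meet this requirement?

402796800

Let A_j be the event that the j-th constrained one is fixed. By inclusion-exclusion over the 2 events:
Σ_{j=0}^{2} (-1)^j C(2,j)(12-j)!
= C(2,0)·12! - C(2,1)·11! + C(2,2)·10!
= 479001600 - 79833600 + 3628800
= 402796800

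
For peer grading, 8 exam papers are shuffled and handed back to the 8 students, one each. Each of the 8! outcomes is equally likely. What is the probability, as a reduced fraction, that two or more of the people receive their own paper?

2131/8064

Favorable outcomes: Σ_{i≥2} C(8,i)·!(8-i) = 28·265 + 56·44 + 70·9 + 56·2 + 28·1 + 8·0 + 1·1 = 10655.
Total outcomes: 8! = 40320.
Probability = 10655/40320 = 2131/8064.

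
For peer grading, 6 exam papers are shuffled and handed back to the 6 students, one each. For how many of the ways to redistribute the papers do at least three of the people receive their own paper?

56

# with exactly i fixed is C(6,i)·!(6-i); sum over i=3..6:
  i=3: C(6,3)·!3 = 20·2 = 40
  i=4: C(6,4)·!2 = 15·1 = 15
  i=5: C(6,5)·!1 = 6·0 = 0
  i=6: C(6,6)·!0 = 1·1 = 1
Total = 56.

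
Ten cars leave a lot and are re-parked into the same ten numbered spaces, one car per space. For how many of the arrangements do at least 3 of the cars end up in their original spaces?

291394

Sum C(10,i)·!(10-i) for i = 3..10:
  i=3: C(10,3)·!7 = 120·1854 = 222480
  i=4: C(10,4)·!6 = 210·265 = 55650
  i=5: C(10,5)·!5 = 252·44 = 11088
  i=6: C(10,6)·!4 = 210·9 = 1890
  i=7: C(10,7)·!3 = 120·2 = 240
  i=8: C(10,8)·!2 = 45·1 = 45
  i=9: C(10,9)·!1 = 10·0 = 0
  i=10: C(10,10)·!0 = 1·1 = 1
Total = 291394.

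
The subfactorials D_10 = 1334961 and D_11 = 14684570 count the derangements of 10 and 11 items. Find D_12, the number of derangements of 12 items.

D_12 = (12-1)·(D_11 + D_10) = 11·(14684570 + 1334961) = 11·16019531 = 176214841.

176214841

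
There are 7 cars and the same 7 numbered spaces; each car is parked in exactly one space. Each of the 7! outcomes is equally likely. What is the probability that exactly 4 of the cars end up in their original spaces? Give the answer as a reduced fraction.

Favorable outcomes: C(7,4)·!3 = 35·2 = 70.
Total outcomes: 7! = 5040.
Probability = 70/5040 = 1/72.

1/72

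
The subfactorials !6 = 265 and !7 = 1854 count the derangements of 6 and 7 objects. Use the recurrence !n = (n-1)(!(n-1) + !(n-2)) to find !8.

!8 = (8-1)·(!7 + !6) = 7·(1854 + 265) = 7·2119 = 14833.

14833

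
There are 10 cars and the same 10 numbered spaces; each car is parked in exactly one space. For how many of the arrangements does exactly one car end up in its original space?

Pick the single fixed position: C(10,1) = 10 ways.
The remaining 9 must be deranged: !9 = 133496.
Total: 10 × 133496 = 1334960.

1334960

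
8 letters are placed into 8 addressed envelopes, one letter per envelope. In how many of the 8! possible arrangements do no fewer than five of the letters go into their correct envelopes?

141

Sum C(8,i)·!(8-i) for i = 5..8:
  i=5: C(8,5)·!3 = 56·2 = 112
  i=6: C(8,6)·!2 = 28·1 = 28
  i=7: C(8,7)·!1 = 8·0 = 0
  i=8: C(8,8)·!0 = 1·1 = 1
Total = 141.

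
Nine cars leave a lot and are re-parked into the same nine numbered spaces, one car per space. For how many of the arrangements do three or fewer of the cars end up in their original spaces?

355997

Sum C(9,i)·!(9-i) for i = 0..3:
  i=0: C(9,0)·!9 = 1·133496 = 133496
  i=1: C(9,1)·!8 = 9·14833 = 133497
  i=2: C(9,2)·!7 = 36·1854 = 66744
  i=3: C(9,3)·!6 = 84·265 = 22260
Total = 355997.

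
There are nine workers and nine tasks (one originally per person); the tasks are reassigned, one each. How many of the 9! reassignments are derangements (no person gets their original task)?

!9 = 9! · Σ_{k=0}^{9} (-1)^k/k!
= 9! - 9!/1! + 9!/2! - 9!/3! + 9!/4! - 9!/5! + 9!/6! - 9!/7! + 9!/8! - 9!/9!
= 362880 - 362880 + 181440 - 60480 + 15120 - 3024 + 504 - 72 + 9 - 1
= 133496

133496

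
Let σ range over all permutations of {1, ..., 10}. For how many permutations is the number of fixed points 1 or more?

# with exactly i fixed is C(10,i)·!(10-i); sum over i=1..10:
  i=1: C(10,1)·!9 = 10·133496 = 1334960
  i=2: C(10,2)·!8 = 45·14833 = 667485
  i=3: C(10,3)·!7 = 120·1854 = 222480
  i=4: C(10,4)·!6 = 210·265 = 55650
  i=5: C(10,5)·!5 = 252·44 = 11088
  i=6: C(10,6)·!4 = 210·9 = 1890
  i=7: C(10,7)·!3 = 120·2 = 240
  i=8: C(10,8)·!2 = 45·1 = 45
  i=9: C(10,9)·!1 = 10·0 = 0
  i=10: C(10,10)·!0 = 1·1 = 1
Total = 2293839.

2293839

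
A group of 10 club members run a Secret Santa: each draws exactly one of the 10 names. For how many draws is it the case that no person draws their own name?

1334961

Use !n = n·!(n-1) + (-1)^n.
!10 = 10·133496 + 1 = 1334961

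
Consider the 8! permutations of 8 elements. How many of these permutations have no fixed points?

The subfactorial !8 = [8!/e] (nearest integer).
8! = 40320, and 40320/e ≈ 14832.90, so !8 = 14833.

14833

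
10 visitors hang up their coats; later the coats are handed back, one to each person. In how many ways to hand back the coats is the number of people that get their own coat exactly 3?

Choose which 3 of the 10 are fixed: C(10,3) = 120.
The remaining 7 must be deranged: !7 = 1854.
Total: 120 × 1854 = 222480.

222480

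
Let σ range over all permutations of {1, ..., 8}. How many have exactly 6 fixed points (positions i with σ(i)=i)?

28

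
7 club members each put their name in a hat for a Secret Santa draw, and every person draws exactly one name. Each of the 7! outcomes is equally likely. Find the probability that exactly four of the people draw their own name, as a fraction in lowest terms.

Favorable outcomes: C(7,4)·!3 = 35·2 = 70.
Total outcomes: 7! = 5040.
Probability = 70/5040 = 1/72.

1/72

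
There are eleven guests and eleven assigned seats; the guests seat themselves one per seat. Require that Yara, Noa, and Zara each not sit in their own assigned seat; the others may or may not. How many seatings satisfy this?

Inclusion-exclusion on the 3 forbidden self-matches:
Σ_{j=0}^{3} (-1)^j C(3,j)(11-j)!
= C(3,0)·11! - C(3,1)·10! + C(3,2)·9! - C(3,3)·8!
= 39916800 - 10886400 + 1088640 - 40320
= 30078720

30078720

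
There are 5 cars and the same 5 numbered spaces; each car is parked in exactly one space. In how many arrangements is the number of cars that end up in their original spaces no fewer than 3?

11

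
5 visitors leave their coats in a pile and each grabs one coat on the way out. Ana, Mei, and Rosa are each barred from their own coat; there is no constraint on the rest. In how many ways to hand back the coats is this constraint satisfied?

Let A_j be the event that the j-th constrained one is fixed. By inclusion-exclusion over the 3 events:
Σ_{j=0}^{3} (-1)^j C(3,j)(5-j)!
= C(3,0)·5! - C(3,1)·4! + C(3,2)·3! - C(3,3)·2!
= 120 - 72 + 18 - 2
= 64

64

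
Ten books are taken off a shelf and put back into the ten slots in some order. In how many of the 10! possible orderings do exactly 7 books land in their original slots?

240

Pick the 7 fixed positions: C(10,7) = 120 ways.
The remaining 3 must be deranged: !3 = 2.
Total: 120 × 2 = 240.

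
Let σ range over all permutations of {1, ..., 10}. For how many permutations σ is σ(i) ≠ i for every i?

1334961

Use !n = n·!(n-1) + (-1)^n.
!10 = 10·133496 + 1 = 1334961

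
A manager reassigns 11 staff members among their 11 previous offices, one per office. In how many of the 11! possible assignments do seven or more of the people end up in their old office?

3356

Sum C(11,i)·!(11-i) for i = 7..11:
  i=7: C(11,7)·!4 = 330·9 = 2970
  i=8: C(11,8)·!3 = 165·2 = 330
  i=9: C(11,9)·!2 = 55·1 = 55
  i=10: C(11,10)·!1 = 11·0 = 0
  i=11: C(11,11)·!0 = 1·1 = 1
Total = 3356.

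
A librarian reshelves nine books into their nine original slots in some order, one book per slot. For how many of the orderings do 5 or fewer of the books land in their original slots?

362675

Sum C(9,i)·!(9-i) for i = 0..5:
  i=0: C(9,0)·!9 = 1·133496 = 133496
  i=1: C(9,1)·!8 = 9·14833 = 133497
  i=2: C(9,2)·!7 = 36·1854 = 66744
  i=3: C(9,3)·!6 = 84·265 = 22260
  i=4: C(9,4)·!5 = 126·44 = 5544
  i=5: C(9,5)·!4 = 126·9 = 1134
Total = 362675.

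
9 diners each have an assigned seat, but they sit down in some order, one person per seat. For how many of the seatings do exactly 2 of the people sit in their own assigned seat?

66744

Choose which 2 of the 9 are fixed: C(9,2) = 36.
The other 7 form a derangement: !7 = 1854.
Total: 36 × 1854 = 66744.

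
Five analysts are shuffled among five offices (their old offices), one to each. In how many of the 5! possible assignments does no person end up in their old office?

44

The number of derangements of 5 is !5 = Σ_{k=0}^{5} (-1)^k·5!/k!
= 5! - 5!/1! + 5!/2! - 5!/3! + 5!/4! - 5!/5!
= 120 - 120 + 60 - 20 + 5 - 1
= 44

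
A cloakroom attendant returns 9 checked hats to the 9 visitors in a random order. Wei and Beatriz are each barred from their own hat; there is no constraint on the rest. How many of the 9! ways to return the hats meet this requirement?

287280

Let A_j be the event that the j-th constrained one is fixed. By inclusion-exclusion over the 2 events:
Σ_{j=0}^{2} (-1)^j C(2,j)(9-j)!
= C(2,0)·9! - C(2,1)·8! + C(2,2)·7!
= 362880 - 80640 + 5040
= 287280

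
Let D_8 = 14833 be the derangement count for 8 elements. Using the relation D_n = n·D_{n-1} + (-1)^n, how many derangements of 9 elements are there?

133496

D_9 = 9·14833 - 1 = 133496.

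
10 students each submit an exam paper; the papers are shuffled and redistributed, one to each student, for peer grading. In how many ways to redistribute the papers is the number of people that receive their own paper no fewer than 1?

# with exactly i fixed is C(10,i)·!(10-i); sum over i=1..10:
  i=1: C(10,1)·!9 = 10·133496 = 1334960
  i=2: C(10,2)·!8 = 45·14833 = 667485
  i=3: C(10,3)·!7 = 120·1854 = 222480
  i=4: C(10,4)·!6 = 210·265 = 55650
  i=5: C(10,5)·!5 = 252·44 = 11088
  i=6: C(10,6)·!4 = 210·9 = 1890
  i=7: C(10,7)·!3 = 120·2 = 240
  i=8: C(10,8)·!2 = 45·1 = 45
  i=9: C(10,9)·!1 = 10·0 = 0
  i=10: C(10,10)·!0 = 1·1 = 1
Total = 2293839.

2293839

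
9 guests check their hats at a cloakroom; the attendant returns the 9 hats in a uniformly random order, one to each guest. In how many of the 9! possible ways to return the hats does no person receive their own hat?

133496

The number of derangements of 9 is !9 = Σ_{k=0}^{9} (-1)^k·9!/k!
= 9! - 9!/1! + 9!/2! - 9!/3! + 9!/4! - 9!/5! + 9!/6! - 9!/7! + 9!/8! - 9!/9!
= 362880 - 362880 + 181440 - 60480 + 15120 - 3024 + 504 - 72 + 9 - 1
= 133496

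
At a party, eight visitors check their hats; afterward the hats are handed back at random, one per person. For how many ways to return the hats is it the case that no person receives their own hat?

14833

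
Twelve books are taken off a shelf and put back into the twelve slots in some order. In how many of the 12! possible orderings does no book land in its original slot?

176214841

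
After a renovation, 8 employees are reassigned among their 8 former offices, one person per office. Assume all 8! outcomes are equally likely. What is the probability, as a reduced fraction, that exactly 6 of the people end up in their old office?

1/1440

Favorable outcomes: C(8,6)·!2 = 28·1 = 28.
Total outcomes: 8! = 40320.
Probability = 28/40320 = 1/1440.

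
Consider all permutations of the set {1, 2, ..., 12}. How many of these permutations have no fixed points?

176214841

Recurrence: !12 = 12·!11 + (-1)^12.
!12 = 12·14684570 + 1 = 176214841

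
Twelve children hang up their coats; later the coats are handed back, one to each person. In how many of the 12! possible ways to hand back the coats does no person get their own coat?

176214841

By inclusion-exclusion, !12 = Σ (-1)^k · 12!/k! for k=0..12
= 12! - 12!/1! + 12!/2! - 12!/3! + 12!/4! - 12!/5! + 12!/6! - 12!/7! + 12!/8! - 12!/9! + 12!/10! - 12!/11! + 12!/12!
= 479001600 - 479001600 + 239500800 - 79833600 + 19958400 - 3991680 + 665280 - 95040 + 11880 - 1320 + 132 - 12 + 1
= 176214841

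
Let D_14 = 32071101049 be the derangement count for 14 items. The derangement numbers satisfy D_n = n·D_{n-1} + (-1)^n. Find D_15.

481066515734

D_15 = 15·32071101049 - 1 = 481066515734.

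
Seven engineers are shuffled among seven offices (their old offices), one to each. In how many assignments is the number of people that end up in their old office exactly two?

Choose which 2 of the 7 are fixed: C(7,2) = 21.
The other 5 form a derangement: !5 = 44.
Total: 21 × 44 = 924.

924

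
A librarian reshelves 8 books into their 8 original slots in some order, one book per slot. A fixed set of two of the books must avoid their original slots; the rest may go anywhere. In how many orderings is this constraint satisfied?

30960

Inclusion-exclusion on the 2 forbidden self-matches:
Σ_{j=0}^{2} (-1)^j C(2,j)(8-j)!
= C(2,0)·8! - C(2,1)·7! + C(2,2)·6!
= 40320 - 10080 + 720
= 30960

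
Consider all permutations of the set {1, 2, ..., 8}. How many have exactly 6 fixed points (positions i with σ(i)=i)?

Choose which 6 of the 8 are fixed: C(8,6) = 28.
The other 2 form a derangement: !2 = 1.
Total: 28 × 1 = 28.

28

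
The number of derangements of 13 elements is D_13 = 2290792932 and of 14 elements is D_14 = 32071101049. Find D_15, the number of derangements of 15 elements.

481066515734

D_15 = (15-1)·(D_14 + D_13) = 14·(32071101049 + 2290792932) = 14·34361893981 = 481066515734.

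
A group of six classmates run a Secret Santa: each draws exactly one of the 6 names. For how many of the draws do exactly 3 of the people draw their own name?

Choose which 3 of the 6 are fixed: C(6,3) = 20.
The remaining 3 must be deranged: !3 = 2.
Total: 20 × 2 = 40.

40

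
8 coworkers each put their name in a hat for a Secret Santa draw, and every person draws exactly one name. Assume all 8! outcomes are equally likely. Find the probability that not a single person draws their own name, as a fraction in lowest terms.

Favorable outcomes: !8 = 14833.
Total outcomes: 8! = 40320.
Probability = 14833/40320 = 2119/5760.

2119/5760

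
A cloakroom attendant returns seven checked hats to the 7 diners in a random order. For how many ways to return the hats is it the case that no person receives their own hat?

1854

Use !n = (n-1)(!(n-1) + !(n-2)).
!7 = 6·(265 + 44) = 6·309 = 1854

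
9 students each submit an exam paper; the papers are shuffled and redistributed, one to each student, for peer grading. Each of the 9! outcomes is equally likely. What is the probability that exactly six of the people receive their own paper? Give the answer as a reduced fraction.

1/2160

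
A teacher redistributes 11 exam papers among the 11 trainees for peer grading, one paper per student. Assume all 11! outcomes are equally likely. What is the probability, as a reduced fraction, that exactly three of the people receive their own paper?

Favorable outcomes: C(11,3)·!8 = 165·14833 = 2447445.
Total outcomes: 11! = 39916800.
Probability = 2447445/39916800 = 2119/34560.

2119/34560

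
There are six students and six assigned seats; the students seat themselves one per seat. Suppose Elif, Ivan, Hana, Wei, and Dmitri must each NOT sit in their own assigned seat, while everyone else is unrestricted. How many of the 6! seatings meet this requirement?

Let A_j be the event that the j-th constrained one is fixed. By inclusion-exclusion over the 5 events:
Σ_{j=0}^{5} (-1)^j C(5,j)(6-j)!
= C(5,0)·6! - C(5,1)·5! + C(5,2)·4! - C(5,3)·3! + C(5,4)·2! - C(5,5)·1!
= 720 - 600 + 240 - 60 + 10 - 1
= 309

309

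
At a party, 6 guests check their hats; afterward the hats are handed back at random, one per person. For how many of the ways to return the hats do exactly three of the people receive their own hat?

40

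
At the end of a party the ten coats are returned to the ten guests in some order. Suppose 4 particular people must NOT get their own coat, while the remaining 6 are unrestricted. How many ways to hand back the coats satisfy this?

2399760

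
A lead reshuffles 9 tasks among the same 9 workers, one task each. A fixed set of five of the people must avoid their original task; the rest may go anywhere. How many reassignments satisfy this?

205056

Let A_j be the event that the j-th constrained one is fixed. By inclusion-exclusion over the 5 events:
Σ_{j=0}^{5} (-1)^j C(5,j)(9-j)!
= C(5,0)·9! - C(5,1)·8! + C(5,2)·7! - C(5,3)·6! + C(5,4)·5! - C(5,5)·4!
= 362880 - 201600 + 50400 - 7200 + 600 - 24
= 205056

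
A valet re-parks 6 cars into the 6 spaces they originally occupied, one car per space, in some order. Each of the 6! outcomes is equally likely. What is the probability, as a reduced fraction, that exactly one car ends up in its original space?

11/30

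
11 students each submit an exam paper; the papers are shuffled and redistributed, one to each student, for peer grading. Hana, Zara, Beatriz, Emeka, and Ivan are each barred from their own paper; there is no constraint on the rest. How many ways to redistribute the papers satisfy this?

25022880

Let A_j be the event that the j-th constrained one is fixed. By inclusion-exclusion over the 5 events:
Σ_{j=0}^{5} (-1)^j C(5,j)(11-j)!
= C(5,0)·11! - C(5,1)·10! + C(5,2)·9! - C(5,3)·8! + C(5,4)·7! - C(5,5)·6!
= 39916800 - 18144000 + 3628800 - 403200 + 25200 - 720
= 25022880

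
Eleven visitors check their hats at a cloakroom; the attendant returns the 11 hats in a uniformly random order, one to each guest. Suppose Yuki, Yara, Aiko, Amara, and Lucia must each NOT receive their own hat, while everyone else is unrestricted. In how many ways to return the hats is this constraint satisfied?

Inclusion-exclusion on the 5 forbidden self-matches:
Σ_{j=0}^{5} (-1)^j C(5,j)(11-j)!
= C(5,0)·11! - C(5,1)·10! + C(5,2)·9! - C(5,3)·8! + C(5,4)·7! - C(5,5)·6!
= 39916800 - 18144000 + 3628800 - 403200 + 25200 - 720
= 25022880

25022880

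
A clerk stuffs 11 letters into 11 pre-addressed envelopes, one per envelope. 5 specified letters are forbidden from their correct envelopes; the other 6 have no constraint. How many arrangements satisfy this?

Inclusion-exclusion on the 5 forbidden self-matches:
Σ_{j=0}^{5} (-1)^j C(5,j)(11-j)!
= C(5,0)·11! - C(5,1)·10! + C(5,2)·9! - C(5,3)·8! + C(5,4)·7! - C(5,5)·6!
= 39916800 - 18144000 + 3628800 - 403200 + 25200 - 720
= 25022880

25022880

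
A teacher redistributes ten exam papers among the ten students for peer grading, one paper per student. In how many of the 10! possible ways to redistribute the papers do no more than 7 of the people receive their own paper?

3628754

Sum C(10,i)·!(10-i) for i = 0..7:
  i=0: C(10,0)·!10 = 1·1334961 = 1334961
  i=1: C(10,1)·!9 = 10·133496 = 1334960
  i=2: C(10,2)·!8 = 45·14833 = 667485
  i=3: C(10,3)·!7 = 120·1854 = 222480
  i=4: C(10,4)·!6 = 210·265 = 55650
  i=5: C(10,5)·!5 = 252·44 = 11088
  i=6: C(10,6)·!4 = 210·9 = 1890
  i=7: C(10,7)·!3 = 120·2 = 240
Total = 3628754.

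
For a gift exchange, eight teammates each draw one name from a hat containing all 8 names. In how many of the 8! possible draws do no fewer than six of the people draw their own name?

29

Sum C(8,i)·!(8-i) for i = 6..8:
  i=6: C(8,6)·!2 = 28·1 = 28
  i=7: C(8,7)·!1 = 8·0 = 0
  i=8: C(8,8)·!0 = 1·1 = 1
Total = 29.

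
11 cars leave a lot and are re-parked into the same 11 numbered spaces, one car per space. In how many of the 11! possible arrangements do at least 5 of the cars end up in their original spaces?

146114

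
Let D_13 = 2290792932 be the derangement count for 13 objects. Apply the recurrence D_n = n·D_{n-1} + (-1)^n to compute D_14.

32071101049

D_14 = 14·2290792932 + 1 = 32071101049.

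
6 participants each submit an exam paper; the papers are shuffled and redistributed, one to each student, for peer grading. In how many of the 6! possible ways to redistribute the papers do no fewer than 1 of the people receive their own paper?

455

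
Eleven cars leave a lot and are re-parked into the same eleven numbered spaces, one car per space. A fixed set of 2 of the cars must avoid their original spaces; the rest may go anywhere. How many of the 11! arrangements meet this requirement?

33022080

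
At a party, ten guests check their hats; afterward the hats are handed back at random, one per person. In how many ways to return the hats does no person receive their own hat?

1334961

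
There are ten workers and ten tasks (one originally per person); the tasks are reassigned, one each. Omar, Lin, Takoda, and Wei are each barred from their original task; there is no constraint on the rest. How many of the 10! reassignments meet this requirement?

Let A_j be the event that the j-th constrained one is fixed. By inclusion-exclusion over the 4 events:
Σ_{j=0}^{4} (-1)^j C(4,j)(10-j)!
= C(4,0)·10! - C(4,1)·9! + C(4,2)·8! - C(4,3)·7! + C(4,4)·6!
= 3628800 - 1451520 + 241920 - 20160 + 720
= 2399760

2399760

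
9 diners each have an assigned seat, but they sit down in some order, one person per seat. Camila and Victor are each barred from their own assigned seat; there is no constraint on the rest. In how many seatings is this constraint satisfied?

287280

Inclusion-exclusion on the 2 forbidden self-matches:
Σ_{j=0}^{2} (-1)^j C(2,j)(9-j)!
= C(2,0)·9! - C(2,1)·8! + C(2,2)·7!
= 362880 - 80640 + 5040
= 287280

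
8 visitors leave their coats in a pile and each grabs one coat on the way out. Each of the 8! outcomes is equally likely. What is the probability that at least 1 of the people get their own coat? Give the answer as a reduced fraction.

Favorable outcomes: Σ_{i≥1} C(8,i)·!(8-i) = 8·1854 + 28·265 + 56·44 + 70·9 + 56·2 + 28·1 + 8·0 + 1·1 = 25487.
Total outcomes: 8! = 40320.
Probability = 25487/40320 = 3641/5760.

3641/5760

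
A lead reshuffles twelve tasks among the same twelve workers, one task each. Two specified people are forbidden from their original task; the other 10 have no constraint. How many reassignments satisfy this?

402796800

Let A_j be the event that the j-th constrained one is fixed. By inclusion-exclusion over the 2 events:
Σ_{j=0}^{2} (-1)^j C(2,j)(12-j)!
= C(2,0)·12! - C(2,1)·11! + C(2,2)·10!
= 479001600 - 79833600 + 3628800
= 402796800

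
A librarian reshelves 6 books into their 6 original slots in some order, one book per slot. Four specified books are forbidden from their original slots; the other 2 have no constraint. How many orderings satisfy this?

Inclusion-exclusion on the 4 forbidden self-matches:
Σ_{j=0}^{4} (-1)^j C(4,j)(6-j)!
= C(4,0)·6! - C(4,1)·5! + C(4,2)·4! - C(4,3)·3! + C(4,4)·2!
= 720 - 480 + 144 - 24 + 2
= 362

362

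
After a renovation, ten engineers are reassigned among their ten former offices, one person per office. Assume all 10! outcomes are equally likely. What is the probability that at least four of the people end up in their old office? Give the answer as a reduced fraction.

34457/1814400

Favorable outcomes: Σ_{i≥4} C(10,i)·!(10-i) = 210·265 + 252·44 + 210·9 + 120·2 + 45·1 + 10·0 + 1·1 = 68914.
Total outcomes: 10! = 3628800.
Probability = 68914/3628800 = 34457/1814400.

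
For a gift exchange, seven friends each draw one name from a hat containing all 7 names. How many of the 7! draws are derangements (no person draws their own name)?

!7 is the nearest integer to 7!/e.
7! = 5040, and 5040/e ≈ 1854.11, so !7 = 1854.

1854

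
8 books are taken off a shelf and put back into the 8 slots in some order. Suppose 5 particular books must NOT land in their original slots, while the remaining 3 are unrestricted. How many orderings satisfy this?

Inclusion-exclusion on the 5 forbidden self-matches:
Σ_{j=0}^{5} (-1)^j C(5,j)(8-j)!
= C(5,0)·8! - C(5,1)·7! + C(5,2)·6! - C(5,3)·5! + C(5,4)·4! - C(5,5)·3!
= 40320 - 25200 + 7200 - 1200 + 120 - 6
= 21234

21234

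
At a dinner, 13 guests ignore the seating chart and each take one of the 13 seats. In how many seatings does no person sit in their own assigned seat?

2290792932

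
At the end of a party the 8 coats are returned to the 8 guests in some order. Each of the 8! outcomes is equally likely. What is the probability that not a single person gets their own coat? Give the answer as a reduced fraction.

2119/5760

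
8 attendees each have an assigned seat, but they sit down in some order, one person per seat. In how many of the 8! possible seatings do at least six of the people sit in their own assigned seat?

29

Sum C(8,i)·!(8-i) for i = 6..8:
  i=6: C(8,6)·!2 = 28·1 = 28
  i=7: C(8,7)·!1 = 8·0 = 0
  i=8: C(8,8)·!0 = 1·1 = 1
Total = 29.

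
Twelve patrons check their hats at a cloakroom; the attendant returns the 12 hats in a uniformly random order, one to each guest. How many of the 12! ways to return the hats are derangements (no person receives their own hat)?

176214841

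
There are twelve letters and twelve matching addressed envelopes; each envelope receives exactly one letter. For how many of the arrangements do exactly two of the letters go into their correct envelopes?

88107426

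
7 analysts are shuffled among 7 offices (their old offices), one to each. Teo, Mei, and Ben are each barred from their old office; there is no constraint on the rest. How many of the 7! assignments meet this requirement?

Inclusion-exclusion on the 3 forbidden self-matches:
Σ_{j=0}^{3} (-1)^j C(3,j)(7-j)!
= C(3,0)·7! - C(3,1)·6! + C(3,2)·5! - C(3,3)·4!
= 5040 - 2160 + 360 - 24
= 3216

3216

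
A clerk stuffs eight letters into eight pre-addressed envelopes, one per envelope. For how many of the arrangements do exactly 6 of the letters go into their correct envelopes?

28

Pick the 6 fixed positions: C(8,6) = 28 ways.
The other 2 form a derangement: !2 = 1.
Total: 28 × 1 = 28.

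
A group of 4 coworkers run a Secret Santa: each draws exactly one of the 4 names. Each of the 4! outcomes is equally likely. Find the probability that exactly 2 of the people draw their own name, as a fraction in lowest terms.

1/4

Favorable outcomes: C(4,2)·!2 = 6·1 = 6.
Total outcomes: 4! = 24.
Probability = 6/24 = 1/4.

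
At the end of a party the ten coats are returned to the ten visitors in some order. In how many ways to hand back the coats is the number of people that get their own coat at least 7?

286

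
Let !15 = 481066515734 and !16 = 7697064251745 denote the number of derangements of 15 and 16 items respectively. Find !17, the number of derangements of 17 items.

!17 = (17-1)·(!16 + !15) = 16·(7697064251745 + 481066515734) = 16·8178130767479 = 130850092279664.

130850092279664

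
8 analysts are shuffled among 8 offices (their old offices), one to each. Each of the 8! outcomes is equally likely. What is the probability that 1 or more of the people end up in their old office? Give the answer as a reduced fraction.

Favorable outcomes: Σ_{i≥1} C(8,i)·!(8-i) = 8·1854 + 28·265 + 56·44 + 70·9 + 56·2 + 28·1 + 8·0 + 1·1 = 25487.
Total outcomes: 8! = 40320.
Probability = 25487/40320 = 3641/5760.

3641/5760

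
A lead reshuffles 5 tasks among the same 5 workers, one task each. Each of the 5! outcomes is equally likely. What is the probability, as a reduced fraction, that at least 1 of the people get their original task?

Favorable outcomes: Σ_{i≥1} C(5,i)·!(5-i) = 5·9 + 10·2 + 10·1 + 5·0 + 1·1 = 76.
Total outcomes: 5! = 120.
Probability = 76/120 = 19/30.

19/30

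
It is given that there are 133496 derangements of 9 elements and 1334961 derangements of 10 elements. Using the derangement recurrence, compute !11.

14684570

!11 = (11-1)·(!10 + !9) = 10·(1334961 + 133496) = 10·1468457 = 14684570.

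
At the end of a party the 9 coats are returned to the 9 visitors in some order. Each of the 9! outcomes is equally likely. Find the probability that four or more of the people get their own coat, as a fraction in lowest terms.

Favorable outcomes: Σ_{i≥4} C(9,i)·!(9-i) = 126·44 + 126·9 + 84·2 + 36·1 + 9·0 + 1·1 = 6883.
Total outcomes: 9! = 362880.
Probability = 6883/362880 = 6883/362880.

6883/362880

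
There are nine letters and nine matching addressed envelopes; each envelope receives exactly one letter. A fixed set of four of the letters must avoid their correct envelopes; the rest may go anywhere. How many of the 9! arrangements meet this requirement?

229080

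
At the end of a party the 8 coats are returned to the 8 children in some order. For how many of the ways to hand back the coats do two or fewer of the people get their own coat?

Sum C(8,i)·!(8-i) for i = 0..2:
  i=0: C(8,0)·!8 = 1·14833 = 14833
  i=1: C(8,1)·!7 = 8·1854 = 14832
  i=2: C(8,2)·!6 = 28·265 = 7420
Total = 37085.

37085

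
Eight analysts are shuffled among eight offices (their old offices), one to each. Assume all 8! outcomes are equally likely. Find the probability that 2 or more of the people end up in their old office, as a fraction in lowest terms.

2131/8064

Favorable outcomes: Σ_{i≥2} C(8,i)·!(8-i) = 28·265 + 56·44 + 70·9 + 56·2 + 28·1 + 8·0 + 1·1 = 10655.
Total outcomes: 8! = 40320.
Probability = 10655/40320 = 2131/8064.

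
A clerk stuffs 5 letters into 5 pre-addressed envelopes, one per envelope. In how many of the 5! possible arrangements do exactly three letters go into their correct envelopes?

10

Choose which 3 of the 5 are fixed: C(5,3) = 10.
The other 2 form a derangement: !2 = 1.
Total: 10 × 1 = 10.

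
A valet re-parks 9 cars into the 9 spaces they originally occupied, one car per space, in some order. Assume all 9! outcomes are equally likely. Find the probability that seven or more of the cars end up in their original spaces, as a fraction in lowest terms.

Favorable outcomes: Σ_{i≥7} C(9,i)·!(9-i) = 36·1 + 9·0 + 1·1 = 37.
Total outcomes: 9! = 362880.
Probability = 37/362880 = 37/362880.

37/362880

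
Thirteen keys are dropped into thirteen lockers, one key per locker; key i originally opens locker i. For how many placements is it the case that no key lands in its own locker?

2290792932

Recurrence: !13 = 13·!12 + (-1)^13.
!13 = 13·176214841 - 1 = 2290792932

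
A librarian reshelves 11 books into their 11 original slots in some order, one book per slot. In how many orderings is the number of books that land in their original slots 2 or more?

10547659

Sum C(11,i)·!(11-i) for i = 2..11:
  i=2: C(11,2)·!9 = 55·133496 = 7342280
  i=3: C(11,3)·!8 = 165·14833 = 2447445
  i=4: C(11,4)·!7 = 330·1854 = 611820
  i=5: C(11,5)·!6 = 462·265 = 122430
  i=6: C(11,6)·!5 = 462·44 = 20328
  i=7: C(11,7)·!4 = 330·9 = 2970
  i=8: C(11,8)·!3 = 165·2 = 330
  i=9: C(11,9)·!2 = 55·1 = 55
  i=10: C(11,10)·!1 = 11·0 = 0
  i=11: C(11,11)·!0 = 1·1 = 1
Total = 10547659.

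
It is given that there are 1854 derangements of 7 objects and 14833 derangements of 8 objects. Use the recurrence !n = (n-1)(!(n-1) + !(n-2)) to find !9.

133496

!9 = (9-1)·(!8 + !7) = 8·(14833 + 1854) = 8·16687 = 133496.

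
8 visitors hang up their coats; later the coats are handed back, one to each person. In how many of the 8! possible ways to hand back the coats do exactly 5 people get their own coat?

Choose which 5 of the 8 are fixed: C(8,5) = 56.
The other 3 form a derangement: !3 = 2.
Total: 56 × 2 = 112.

112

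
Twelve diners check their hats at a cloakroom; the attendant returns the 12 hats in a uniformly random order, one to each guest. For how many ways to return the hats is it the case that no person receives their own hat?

Recurrence: !12 = 12·!11 + (-1)^12.
!12 = 12·14684570 + 1 = 176214841

176214841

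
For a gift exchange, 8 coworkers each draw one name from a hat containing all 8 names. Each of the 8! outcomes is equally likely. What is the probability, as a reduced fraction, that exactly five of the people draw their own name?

1/360

Favorable outcomes: C(8,5)·!3 = 56·2 = 112.
Total outcomes: 8! = 40320.
Probability = 112/40320 = 1/360.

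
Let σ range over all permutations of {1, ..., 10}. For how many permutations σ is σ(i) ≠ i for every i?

1334961

By inclusion-exclusion, !10 = Σ (-1)^k · 10!/k! for k=0..10
= 10! - 10!/1! + 10!/2! - 10!/3! + 10!/4! - 10!/5! + 10!/6! - 10!/7! + 10!/8! - 10!/9! + 10!/10!
= 3628800 - 3628800 + 1814400 - 604800 + 151200 - 30240 + 5040 - 720 + 90 - 10 + 1
= 1334961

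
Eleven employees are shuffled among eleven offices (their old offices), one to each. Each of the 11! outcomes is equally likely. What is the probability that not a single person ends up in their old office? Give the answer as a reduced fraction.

Favorable outcomes: !11 = 14684570.
Total outcomes: 11! = 39916800.
Probability = 14684570/39916800 = 1468457/3991680.

1468457/3991680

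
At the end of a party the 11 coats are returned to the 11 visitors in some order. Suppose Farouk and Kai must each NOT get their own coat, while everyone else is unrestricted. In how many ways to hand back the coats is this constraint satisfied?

Let A_j be the event that the j-th constrained one is fixed. By inclusion-exclusion over the 2 events:
Σ_{j=0}^{2} (-1)^j C(2,j)(11-j)!
= C(2,0)·11! - C(2,1)·10! + C(2,2)·9!
= 39916800 - 7257600 + 362880
= 33022080

33022080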